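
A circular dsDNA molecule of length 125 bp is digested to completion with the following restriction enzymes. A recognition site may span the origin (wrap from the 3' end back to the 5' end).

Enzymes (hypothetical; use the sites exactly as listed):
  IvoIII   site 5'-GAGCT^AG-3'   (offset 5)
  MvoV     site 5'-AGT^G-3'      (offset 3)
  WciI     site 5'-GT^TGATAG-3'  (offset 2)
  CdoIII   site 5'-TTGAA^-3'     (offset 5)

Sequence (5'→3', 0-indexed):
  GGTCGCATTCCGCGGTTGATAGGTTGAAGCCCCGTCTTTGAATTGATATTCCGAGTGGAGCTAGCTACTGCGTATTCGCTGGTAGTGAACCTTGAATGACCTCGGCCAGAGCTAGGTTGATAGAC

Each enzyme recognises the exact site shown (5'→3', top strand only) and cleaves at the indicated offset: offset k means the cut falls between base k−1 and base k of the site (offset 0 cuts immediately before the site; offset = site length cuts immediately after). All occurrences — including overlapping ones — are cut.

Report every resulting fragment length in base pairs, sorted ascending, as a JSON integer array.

[4,6,10,12,14,14,17,24,24]

Site scan:
  IvoIII GAGCTAG/5: at [57, 108] ⇒ [62, 113]
  MvoV AGTG/3: at [53, 83] ⇒ [56, 86]
  WciI GTTGATAG/2: at [14, 115] ⇒ [16, 117]
  CdoIII TTGAA/5: at [23, 37, 91] ⇒ [28, 42, 96]

Pooled cuts: [16, 28, 42, 56, 62, 86, 96, 113, 117]

Fragments:
  16→28: 12 bp
  28→42: 14 bp
  42→56: 14 bp
  56→62: 6 bp
  62→86: 24 bp
  86→96: 10 bp
  96→113: 17 bp
  113→117: 4 bp
  117→16 (wrap): 125-117+16 = 24 bp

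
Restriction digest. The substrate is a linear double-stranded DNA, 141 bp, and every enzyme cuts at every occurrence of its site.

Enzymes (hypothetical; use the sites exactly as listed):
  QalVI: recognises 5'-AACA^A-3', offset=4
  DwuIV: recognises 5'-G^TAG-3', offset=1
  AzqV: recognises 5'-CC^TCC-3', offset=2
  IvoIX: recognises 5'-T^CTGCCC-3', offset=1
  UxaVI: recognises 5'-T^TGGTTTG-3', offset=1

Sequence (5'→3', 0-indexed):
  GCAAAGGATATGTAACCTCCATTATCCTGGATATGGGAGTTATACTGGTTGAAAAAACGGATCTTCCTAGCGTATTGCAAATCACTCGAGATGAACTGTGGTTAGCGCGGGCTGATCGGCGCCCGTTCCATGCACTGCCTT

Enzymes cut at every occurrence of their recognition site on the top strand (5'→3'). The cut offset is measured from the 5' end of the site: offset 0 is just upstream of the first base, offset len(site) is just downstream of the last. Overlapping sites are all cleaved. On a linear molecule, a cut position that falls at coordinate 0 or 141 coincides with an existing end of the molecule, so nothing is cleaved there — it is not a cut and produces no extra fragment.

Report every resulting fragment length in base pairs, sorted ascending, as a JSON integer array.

Site scan:
  QalVI (AACAA, off=4): no sites
  DwuIV (GTAG, off=1): no sites
  AzqV CCTCC/2: at [15] ⇒ [17]
  IvoIX (TCTGCCC, off=1): no sites
  UxaVI (TTGGTTTG, off=1): no sites

All cut coordinates (distinct, sorted): [17]

Fragments:
  [0,17): 17 bp
  [17,141): 124 bp

[17,124]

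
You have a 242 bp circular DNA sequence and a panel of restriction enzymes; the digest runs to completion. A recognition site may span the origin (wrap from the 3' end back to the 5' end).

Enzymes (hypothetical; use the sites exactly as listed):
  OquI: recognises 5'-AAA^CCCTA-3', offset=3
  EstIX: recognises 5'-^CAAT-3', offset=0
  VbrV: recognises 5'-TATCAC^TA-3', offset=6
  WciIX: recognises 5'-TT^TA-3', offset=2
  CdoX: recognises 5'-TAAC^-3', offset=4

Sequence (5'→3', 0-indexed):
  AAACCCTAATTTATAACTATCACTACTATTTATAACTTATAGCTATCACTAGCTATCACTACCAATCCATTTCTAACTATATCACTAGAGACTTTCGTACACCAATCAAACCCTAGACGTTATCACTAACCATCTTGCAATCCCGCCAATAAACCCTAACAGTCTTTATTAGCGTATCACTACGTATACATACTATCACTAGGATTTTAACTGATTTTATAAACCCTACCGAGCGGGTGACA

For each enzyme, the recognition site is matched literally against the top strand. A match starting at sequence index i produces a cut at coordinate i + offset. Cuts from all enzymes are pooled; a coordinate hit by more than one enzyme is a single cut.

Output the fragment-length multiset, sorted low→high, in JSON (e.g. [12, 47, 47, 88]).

[3,4,4,6,6,6,6,6,6,7,7,7,7,8,8,8,8,9,10,13,14,15,16,17,19,22]

Scan for sites:
  OquI (AAACCCTA, off=3): starts [0, 107, 150, 220] → cuts [3, 110, 153, 223]
  EstIX (CAAT, off=0): starts [62, 102, 137, 146] → cuts [62, 102, 137, 146]
  VbrV (TATCACTA, off=6): starts [17, 43, 53, 79, 120, 174, 193] → cuts [23, 49, 59, 85, 126, 180, 199]
  WciIX (TTTA, off=2): starts [9, 28, 164, 205, 215] → cuts [11, 30, 166, 207, 217]
  CdoX (TAAC, off=4): starts [13, 32, 73, 126, 156, 207] → cuts [17, 36, 77, 130, 160, 211]

Pooled cuts: [3, 11, 17, 23, 30, 36, 49, 59, 62, 77, 85, 102, 110, 126, 130, 137, 146, 153, 160, 166, 180, 199, 207, 211, 217, 223]

Fragments:
  3→11: 8 bp
  11→17: 6 bp
  17→23: 6 bp
  23→30: 7 bp
  30→36: 6 bp
  36→49: 13 bp
  49→59: 10 bp
  59→62: 3 bp
  62→77: 15 bp
  77→85: 8 bp
  85→102: 17 bp
  102→110: 8 bp
  110→126: 16 bp
  126→130: 4 bp
  130→137: 7 bp
  137→146: 9 bp
  146→153: 7 bp
  153→160: 7 bp
  160→166: 6 bp
  166→180: 14 bp
  180→199: 19 bp
  199→207: 8 bp
  207→211: 4 bp
  211→217: 6 bp
  217→223: 6 bp
  223→3 (wrap): 242-223+3 = 22 bp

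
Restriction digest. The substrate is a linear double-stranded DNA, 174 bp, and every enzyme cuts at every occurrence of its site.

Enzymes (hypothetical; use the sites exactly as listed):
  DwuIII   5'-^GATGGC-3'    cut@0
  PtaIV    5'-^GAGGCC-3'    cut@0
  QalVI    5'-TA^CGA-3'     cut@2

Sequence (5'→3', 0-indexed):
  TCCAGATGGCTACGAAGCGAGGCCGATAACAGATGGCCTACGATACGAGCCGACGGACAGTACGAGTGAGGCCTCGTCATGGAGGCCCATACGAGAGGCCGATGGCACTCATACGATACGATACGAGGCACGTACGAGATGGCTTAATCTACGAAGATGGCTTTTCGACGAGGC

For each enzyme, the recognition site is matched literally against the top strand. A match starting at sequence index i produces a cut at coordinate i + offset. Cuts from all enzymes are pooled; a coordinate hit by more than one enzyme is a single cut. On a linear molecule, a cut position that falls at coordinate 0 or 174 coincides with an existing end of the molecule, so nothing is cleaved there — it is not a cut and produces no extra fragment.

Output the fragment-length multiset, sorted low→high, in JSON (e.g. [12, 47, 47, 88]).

Scan for sites:
  DwuIII GATGGC/0: at [4, 31, 100, 137, 155] ⇒ [4, 31, 100, 137, 155]
  PtaIV GAGGCC/0: at [18, 67, 81, 94] ⇒ [18, 67, 81, 94]
  QalVI TACGA/2: at [10, 38, 43, 60, 89, 111, 116, 121, 132, 149] ⇒ [12, 40, 45, 62, 91, 113, 118, 123, 134, 151]

Pooled cuts: [4, 12, 18, 31, 40, 45, 62, 67, 81, 91, 94, 100, 113, 118, 123, 134, 137, 151, 155]

Fragments:
  [0,4): 4 bp
  [4,12): 8 bp
  [12,18): 6 bp
  [18,31): 13 bp
  [31,40): 9 bp
  [40,45): 5 bp
  [45,62): 17 bp
  [62,67): 5 bp
  [67,81): 14 bp
  [81,91): 10 bp
  [91,94): 3 bp
  [94,100): 6 bp
  [100,113): 13 bp
  [113,118): 5 bp
  [118,123): 5 bp
  [123,134): 11 bp
  [134,137): 3 bp
  [137,151): 14 bp
  [151,155): 4 bp
  [155,174): 19 bp

[3,3,4,4,5,5,5,5,6,6,8,9,10,11,13,13,14,14,17,19]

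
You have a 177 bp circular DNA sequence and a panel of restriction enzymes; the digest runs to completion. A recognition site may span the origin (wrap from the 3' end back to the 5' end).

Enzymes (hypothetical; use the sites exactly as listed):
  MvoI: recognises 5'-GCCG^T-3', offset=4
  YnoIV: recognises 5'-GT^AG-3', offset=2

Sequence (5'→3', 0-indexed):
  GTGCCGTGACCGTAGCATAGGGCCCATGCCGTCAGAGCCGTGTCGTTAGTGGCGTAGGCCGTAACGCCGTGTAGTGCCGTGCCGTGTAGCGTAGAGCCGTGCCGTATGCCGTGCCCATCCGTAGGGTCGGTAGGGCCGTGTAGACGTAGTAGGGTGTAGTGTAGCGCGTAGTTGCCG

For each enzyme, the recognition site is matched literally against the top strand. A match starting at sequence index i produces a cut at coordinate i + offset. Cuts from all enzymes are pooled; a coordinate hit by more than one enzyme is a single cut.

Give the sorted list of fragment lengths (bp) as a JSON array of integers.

[3,3,3,3,5,5,5,5,6,6,7,7,7,7,7,7,7,8,9,9,11,14,15,18]

Site scan:
  MvoI GCCGT/4: at [2, 27, 36, 57, 65, 75, 80, 95, 100, 107, 134] ⇒ [6, 31, 40, 61, 69, 79, 84, 99, 104, 111, 138]
  YnoIV GTAG/2: at [11, 53, 70, 85, 90, 120, 129, 139, 145, 148, 155, 160, 167] ⇒ [13, 55, 72, 87, 92, 122, 131, 141, 147, 150, 157, 162, 169]

All cut coordinates (distinct, sorted): [6, 13, 31, 40, 55, 61, 69, 72, 79, 84, 87, 92, 99, 104, 111, 122, 131, 138, 141, 147, 150, 157, 162, 169]

Fragment lengths:
  6→13: 7 bp
  13→31: 18 bp
  31→40: 9 bp
  40→55: 15 bp
  55→61: 6 bp
  61→69: 8 bp
  69→72: 3 bp
  72→79: 7 bp
  79→84: 5 bp
  84→87: 3 bp
  87→92: 5 bp
  92→99: 7 bp
  99→104: 5 bp
  104→111: 7 bp
  111→122: 11 bp
  122→131: 9 bp
  131→138: 7 bp
  138→141: 3 bp
  141→147: 6 bp
  147→150: 3 bp
  150→157: 7 bp
  157→162: 5 bp
  162→169: 7 bp
  169→6 (wrap): 177-169+6 = 14 bp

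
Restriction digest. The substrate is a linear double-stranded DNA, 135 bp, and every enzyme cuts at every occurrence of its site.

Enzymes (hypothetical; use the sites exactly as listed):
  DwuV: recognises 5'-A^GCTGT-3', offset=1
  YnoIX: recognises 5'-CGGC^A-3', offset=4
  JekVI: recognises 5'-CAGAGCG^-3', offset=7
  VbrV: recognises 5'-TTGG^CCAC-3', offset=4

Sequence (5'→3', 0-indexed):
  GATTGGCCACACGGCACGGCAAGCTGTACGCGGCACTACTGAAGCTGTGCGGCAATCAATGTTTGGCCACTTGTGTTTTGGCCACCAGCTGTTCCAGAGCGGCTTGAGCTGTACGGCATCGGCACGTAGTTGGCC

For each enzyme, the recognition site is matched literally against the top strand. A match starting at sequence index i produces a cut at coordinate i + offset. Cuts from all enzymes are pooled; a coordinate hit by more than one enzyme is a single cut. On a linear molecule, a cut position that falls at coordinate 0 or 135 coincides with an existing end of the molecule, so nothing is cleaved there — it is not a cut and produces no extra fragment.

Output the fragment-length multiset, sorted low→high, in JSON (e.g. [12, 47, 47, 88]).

Scan for sites:
  DwuV (AGCTGT, off=1): starts [21, 42, 86, 106] → cuts [22, 43, 87, 107]
  YnoIX (CGGCA, off=4): starts [11, 16, 30, 49, 113, 119] → cuts [15, 20, 34, 53, 117, 123]
  JekVI (CAGAGCG, off=7): starts [94] → cuts [101]
  VbrV (TTGGCCAC, off=4): starts [2, 62, 77] → cuts [6, 66, 81]

Pooled cuts: [6, 15, 20, 22, 34, 43, 53, 66, 81, 87, 101, 107, 117, 123]

Fragment lengths:
  [0,6): 6 bp
  [6,15): 9 bp
  [15,20): 5 bp
  [20,22): 2 bp
  [22,34): 12 bp
  [34,43): 9 bp
  [43,53): 10 bp
  [53,66): 13 bp
  [66,81): 15 bp
  [81,87): 6 bp
  [87,101): 14 bp
  [101,107): 6 bp
  [107,117): 10 bp
  [117,123): 6 bp
  [123,135): 12 bp

[2,5,6,6,6,6,9,9,10,10,12,12,13,14,15]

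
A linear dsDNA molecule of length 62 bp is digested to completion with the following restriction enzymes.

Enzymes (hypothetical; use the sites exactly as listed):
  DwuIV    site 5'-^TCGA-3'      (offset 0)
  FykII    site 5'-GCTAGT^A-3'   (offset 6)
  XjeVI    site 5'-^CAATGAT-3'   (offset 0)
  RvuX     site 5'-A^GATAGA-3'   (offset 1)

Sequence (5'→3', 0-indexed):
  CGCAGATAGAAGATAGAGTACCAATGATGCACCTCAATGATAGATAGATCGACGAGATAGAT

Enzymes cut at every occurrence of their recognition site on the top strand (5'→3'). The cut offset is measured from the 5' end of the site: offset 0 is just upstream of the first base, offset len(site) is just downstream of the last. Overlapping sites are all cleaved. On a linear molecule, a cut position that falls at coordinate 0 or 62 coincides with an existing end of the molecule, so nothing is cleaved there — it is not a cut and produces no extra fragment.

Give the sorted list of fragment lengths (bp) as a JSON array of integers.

Scan for sites:
  DwuIV (TCGA, off=0): starts [48] → cuts [48]
  FykII (GCTAGTA, off=6): no sites
  XjeVI (CAATGAT, off=0): starts [21, 34] → cuts [21, 34]
  RvuX (AGATAGA, off=1): starts [3, 10, 41, 54] → cuts [4, 11, 42, 55]

Pooled cuts: [4, 11, 21, 34, 42, 48, 55]

Fragment lengths:
  [0,4): 4 bp
  [4,11): 7 bp
  [11,21): 10 bp
  [21,34): 13 bp
  [34,42): 8 bp
  [42,48): 6 bp
  [48,55): 7 bp
  [55,62): 7 bp

[4,6,7,7,7,8,10,13]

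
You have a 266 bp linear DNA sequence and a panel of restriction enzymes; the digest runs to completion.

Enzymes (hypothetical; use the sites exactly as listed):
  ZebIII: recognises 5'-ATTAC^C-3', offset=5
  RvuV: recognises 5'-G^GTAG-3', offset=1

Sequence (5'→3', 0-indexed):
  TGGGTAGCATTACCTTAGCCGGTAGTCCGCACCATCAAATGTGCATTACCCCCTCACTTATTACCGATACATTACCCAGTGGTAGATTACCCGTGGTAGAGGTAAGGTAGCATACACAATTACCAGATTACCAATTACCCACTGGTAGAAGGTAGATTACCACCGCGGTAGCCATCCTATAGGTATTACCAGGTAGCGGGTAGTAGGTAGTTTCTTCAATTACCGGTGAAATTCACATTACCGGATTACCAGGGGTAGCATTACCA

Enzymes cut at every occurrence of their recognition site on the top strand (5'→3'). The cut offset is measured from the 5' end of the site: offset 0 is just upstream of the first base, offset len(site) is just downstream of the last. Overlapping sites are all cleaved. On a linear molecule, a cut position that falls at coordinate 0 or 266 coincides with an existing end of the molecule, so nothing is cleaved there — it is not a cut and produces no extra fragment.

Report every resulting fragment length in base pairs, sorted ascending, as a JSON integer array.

Site scan:
  ZebIII (ATTACC, off=5): starts [8, 44, 59, 70, 85, 118, 126, 133, 155, 184, 218, 236, 244, 259] → cuts [13, 49, 64, 75, 90, 123, 131, 138, 160, 189, 223, 241, 249, 264]
  RvuV (GGTAG, off=1): starts [2, 20, 80, 94, 105, 143, 150, 166, 191, 198, 205, 253] → cuts [3, 21, 81, 95, 106, 144, 151, 167, 192, 199, 206, 254]

Pooled cuts: [3, 13, 21, 49, 64, 75, 81, 90, 95, 106, 123, 131, 138, 144, 151, 160, 167, 189, 192, 199, 206, 223, 241, 249, 254, 264]

Fragments:
  [0,3): 3 bp
  [3,13): 10 bp
  [13,21): 8 bp
  [21,49): 28 bp
  [49,64): 15 bp
  [64,75): 11 bp
  [75,81): 6 bp
  [81,90): 9 bp
  [90,95): 5 bp
  [95,106): 11 bp
  [106,123): 17 bp
  [123,131): 8 bp
  [131,138): 7 bp
  [138,144): 6 bp
  [144,151): 7 bp
  [151,160): 9 bp
  [160,167): 7 bp
  [167,189): 22 bp
  [189,192): 3 bp
  [192,199): 7 bp
  [199,206): 7 bp
  [206,223): 17 bp
  [223,241): 18 bp
  [241,249): 8 bp
  [249,254): 5 bp
  [254,264): 10 bp
  [264,266): 2 bp

[2,3,3,5,5,6,6,7,7,7,7,7,8,8,8,9,9,10,10,11,11,15,17,17,18,22,28]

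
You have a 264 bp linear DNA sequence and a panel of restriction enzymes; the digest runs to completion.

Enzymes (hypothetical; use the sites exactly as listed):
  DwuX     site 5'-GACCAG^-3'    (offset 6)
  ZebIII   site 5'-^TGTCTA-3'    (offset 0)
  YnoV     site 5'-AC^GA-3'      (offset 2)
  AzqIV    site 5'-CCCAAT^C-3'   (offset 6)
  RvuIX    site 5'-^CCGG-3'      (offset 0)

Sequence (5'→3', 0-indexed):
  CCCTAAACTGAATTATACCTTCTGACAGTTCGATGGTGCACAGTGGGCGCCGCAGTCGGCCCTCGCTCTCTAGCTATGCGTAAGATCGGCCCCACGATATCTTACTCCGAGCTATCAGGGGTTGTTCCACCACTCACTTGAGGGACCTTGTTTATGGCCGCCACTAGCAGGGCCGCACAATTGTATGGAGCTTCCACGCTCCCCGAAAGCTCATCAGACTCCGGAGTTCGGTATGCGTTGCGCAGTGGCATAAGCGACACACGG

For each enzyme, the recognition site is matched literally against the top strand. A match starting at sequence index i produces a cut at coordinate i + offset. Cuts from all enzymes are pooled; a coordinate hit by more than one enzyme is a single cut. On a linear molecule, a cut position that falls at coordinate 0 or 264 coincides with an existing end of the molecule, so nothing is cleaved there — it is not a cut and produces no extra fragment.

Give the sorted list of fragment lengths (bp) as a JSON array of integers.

[44,95,125]

Scan for sites:
  DwuX (GACCAG, off=6): no sites
  ZebIII (TGTCTA, off=0): no sites
  YnoV (ACGA, off=2): starts [93] → cuts [95]
  AzqIV (CCCAATC, off=6): no sites
  RvuIX (CCGG, off=0): starts [220] → cuts [220]

Pooled cuts: [95, 220]

Fragments:
  [0,95): 95 bp
  [95,220): 125 bp
  [220,264): 44 bp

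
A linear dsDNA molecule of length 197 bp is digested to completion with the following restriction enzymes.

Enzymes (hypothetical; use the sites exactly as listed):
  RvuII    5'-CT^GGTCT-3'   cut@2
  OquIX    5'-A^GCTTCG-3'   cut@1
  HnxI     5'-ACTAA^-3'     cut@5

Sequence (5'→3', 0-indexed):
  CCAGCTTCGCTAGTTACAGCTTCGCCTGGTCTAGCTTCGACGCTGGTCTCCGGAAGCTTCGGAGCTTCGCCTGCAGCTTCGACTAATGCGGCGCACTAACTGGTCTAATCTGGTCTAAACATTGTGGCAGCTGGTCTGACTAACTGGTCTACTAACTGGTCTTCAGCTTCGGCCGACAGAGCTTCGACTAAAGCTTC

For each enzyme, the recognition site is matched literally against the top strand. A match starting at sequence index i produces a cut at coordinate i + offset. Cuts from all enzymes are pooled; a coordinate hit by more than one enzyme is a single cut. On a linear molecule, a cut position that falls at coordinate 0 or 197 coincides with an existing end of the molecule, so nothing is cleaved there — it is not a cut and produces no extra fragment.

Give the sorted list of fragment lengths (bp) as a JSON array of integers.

[2,2,2,3,6,6,8,8,9,10,10,11,11,11,11,11,12,13,15,15,21]

Site scan:
  RvuII CTGGTCT/2: at [25, 42, 99, 109, 130, 143, 155] ⇒ [27, 44, 101, 111, 132, 145, 157]
  OquIX AGCTTCG/1: at [2, 17, 32, 54, 62, 74, 164, 179] ⇒ [3, 18, 33, 55, 63, 75, 165, 180]
  HnxI ACTAA/5: at [81, 94, 138, 150, 186] ⇒ [86, 99, 143, 155, 191]

All cut coordinates (distinct, sorted): [3, 18, 27, 33, 44, 55, 63, 75, 86, 99, 101, 111, 132, 143, 145, 155, 157, 165, 180, 191]

Fragments:
  [0,3): 3 bp
  [3,18): 15 bp
  [18,27): 9 bp
  [27,33): 6 bp
  [33,44): 11 bp
  [44,55): 11 bp
  [55,63): 8 bp
  [63,75): 12 bp
  [75,86): 11 bp
  [86,99): 13 bp
  [99,101): 2 bp
  [101,111): 10 bp
  [111,132): 21 bp
  [132,143): 11 bp
  [143,145): 2 bp
  [145,155): 10 bp
  [155,157): 2 bp
  [157,165): 8 bp
  [165,180): 15 bp
  [180,191): 11 bp
  [191,197): 6 bp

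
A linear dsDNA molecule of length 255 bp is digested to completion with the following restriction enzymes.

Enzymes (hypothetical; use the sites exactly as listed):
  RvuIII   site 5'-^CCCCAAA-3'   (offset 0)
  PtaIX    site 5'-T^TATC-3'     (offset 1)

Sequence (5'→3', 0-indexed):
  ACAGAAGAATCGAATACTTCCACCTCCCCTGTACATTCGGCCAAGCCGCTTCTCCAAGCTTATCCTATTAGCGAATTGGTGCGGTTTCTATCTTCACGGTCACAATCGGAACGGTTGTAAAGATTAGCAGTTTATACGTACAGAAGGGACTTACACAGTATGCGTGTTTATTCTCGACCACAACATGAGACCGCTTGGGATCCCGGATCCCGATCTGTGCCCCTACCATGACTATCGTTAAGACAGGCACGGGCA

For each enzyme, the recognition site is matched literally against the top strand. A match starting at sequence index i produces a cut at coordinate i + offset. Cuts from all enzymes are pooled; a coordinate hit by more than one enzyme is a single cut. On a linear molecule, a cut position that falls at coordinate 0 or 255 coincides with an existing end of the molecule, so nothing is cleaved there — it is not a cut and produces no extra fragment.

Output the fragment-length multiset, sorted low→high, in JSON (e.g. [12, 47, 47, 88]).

[60,195]

Per-enzyme occurrences:
  RvuIII (CCCCAAA, off=0): no sites
  PtaIX TTATC/1: at [59] ⇒ [60]

All cut coordinates (distinct, sorted): [60]

Fragment lengths:
  [0,60): 60 bp
  [60,255): 195 bp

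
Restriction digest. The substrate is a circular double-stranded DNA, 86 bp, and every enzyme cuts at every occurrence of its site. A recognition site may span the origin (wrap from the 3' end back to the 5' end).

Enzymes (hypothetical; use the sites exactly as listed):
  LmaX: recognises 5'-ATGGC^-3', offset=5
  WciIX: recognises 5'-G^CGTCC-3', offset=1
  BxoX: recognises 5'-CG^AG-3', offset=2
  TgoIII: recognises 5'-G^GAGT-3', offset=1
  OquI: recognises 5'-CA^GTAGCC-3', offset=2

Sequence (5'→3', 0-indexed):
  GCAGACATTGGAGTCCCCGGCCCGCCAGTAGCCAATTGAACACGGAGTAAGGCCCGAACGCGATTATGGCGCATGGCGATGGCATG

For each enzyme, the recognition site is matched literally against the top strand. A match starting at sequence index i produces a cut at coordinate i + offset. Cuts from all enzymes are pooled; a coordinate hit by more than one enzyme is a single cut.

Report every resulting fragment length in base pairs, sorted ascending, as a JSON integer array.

[5,6,7,8,17,17,26]

Site scan:
  LmaX (ATGGC, off=5): starts [65, 72, 78, 83] → cuts [2, 70, 77, 83]
  WciIX (GCGTCC, off=1): no sites
  BxoX (CGAG, off=2): no sites
  TgoIII (GGAGT, off=1): starts [9, 43] → cuts [10, 44]
  OquI (CAGTAGCC, off=2): starts [25] → cuts [27]

Pooled cuts: [2, 10, 27, 44, 70, 77, 83]

Fragments:
  2→10: 8 bp
  10→27: 17 bp
  27→44: 17 bp
  44→70: 26 bp
  70→77: 7 bp
  77→83: 6 bp
  83→2 (wrap): 86-83+2 = 5 bp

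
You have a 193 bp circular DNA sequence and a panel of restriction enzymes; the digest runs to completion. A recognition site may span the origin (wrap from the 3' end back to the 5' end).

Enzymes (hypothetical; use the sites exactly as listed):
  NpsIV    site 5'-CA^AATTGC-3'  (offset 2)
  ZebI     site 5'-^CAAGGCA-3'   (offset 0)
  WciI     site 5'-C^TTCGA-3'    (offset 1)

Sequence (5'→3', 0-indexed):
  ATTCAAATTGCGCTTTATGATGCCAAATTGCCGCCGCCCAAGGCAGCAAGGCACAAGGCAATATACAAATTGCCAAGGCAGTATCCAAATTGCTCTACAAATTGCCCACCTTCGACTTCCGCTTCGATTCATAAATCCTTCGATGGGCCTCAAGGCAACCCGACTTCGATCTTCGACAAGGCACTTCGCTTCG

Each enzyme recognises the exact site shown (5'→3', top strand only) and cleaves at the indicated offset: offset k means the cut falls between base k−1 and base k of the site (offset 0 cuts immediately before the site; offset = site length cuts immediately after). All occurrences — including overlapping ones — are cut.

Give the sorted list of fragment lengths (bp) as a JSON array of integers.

Per-enzyme occurrences:
  NpsIV (CAAATTGC, off=2): starts [3, 23, 65, 85, 97] → cuts [5, 25, 67, 87, 99]
  ZebI (CAAGGCA, off=0): starts [38, 46, 53, 73, 150, 176] → cuts [38, 46, 53, 73, 150, 176]
  WciI (CTTCGA, off=1): starts [109, 121, 137, 163, 170, 188] → cuts [110, 122, 138, 164, 171, 189]

Pooled cuts: [5, 25, 38, 46, 53, 67, 73, 87, 99, 110, 122, 138, 150, 164, 171, 176, 189]

Fragment lengths:
  5→25: 20 bp
  25→38: 13 bp
  38→46: 8 bp
  46→53: 7 bp
  53→67: 14 bp
  67→73: 6 bp
  73→87: 14 bp
  87→99: 12 bp
  99→110: 11 bp
  110→122: 12 bp
  122→138: 16 bp
  138→150: 12 bp
  150→164: 14 bp
  164→171: 7 bp
  171→176: 5 bp
  176→189: 13 bp
  189→5 (wrap): 193-189+5 = 9 bp

[5,6,7,7,8,9,11,12,12,12,13,13,14,14,14,16,20]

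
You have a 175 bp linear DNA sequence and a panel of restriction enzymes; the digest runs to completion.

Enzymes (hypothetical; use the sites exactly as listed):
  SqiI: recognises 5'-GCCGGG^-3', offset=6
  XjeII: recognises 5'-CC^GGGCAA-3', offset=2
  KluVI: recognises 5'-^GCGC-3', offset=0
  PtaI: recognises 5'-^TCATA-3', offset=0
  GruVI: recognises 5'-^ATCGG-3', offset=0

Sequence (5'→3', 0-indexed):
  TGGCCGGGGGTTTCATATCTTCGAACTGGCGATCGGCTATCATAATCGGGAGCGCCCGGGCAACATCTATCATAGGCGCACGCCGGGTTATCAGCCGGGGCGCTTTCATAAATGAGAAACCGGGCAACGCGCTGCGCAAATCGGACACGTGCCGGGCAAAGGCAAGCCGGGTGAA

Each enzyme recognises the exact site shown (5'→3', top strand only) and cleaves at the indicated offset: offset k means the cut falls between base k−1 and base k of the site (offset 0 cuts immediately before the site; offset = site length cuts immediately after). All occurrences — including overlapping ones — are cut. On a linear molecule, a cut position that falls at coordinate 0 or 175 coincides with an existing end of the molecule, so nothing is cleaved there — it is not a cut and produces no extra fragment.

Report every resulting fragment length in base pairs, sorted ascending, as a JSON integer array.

[3,4,4,5,5,6,6,6,6,7,7,8,8,12,12,12,14,15,16,19]

Per-enzyme occurrences:
  SqiI (GCCGGG, off=6): starts [2, 81, 93, 150, 165] → cuts [8, 87, 99, 156, 171]
  XjeII (CCGGGCAA, off=2): starts [55, 119, 151] → cuts [57, 121, 153]
  KluVI (GCGC, off=0): starts [51, 75, 99, 128, 133] → cuts [51, 75, 99, 128, 133]
  PtaI (TCATA, off=0): starts [12, 39, 69, 105] → cuts [12, 39, 69, 105]
  GruVI (ATCGG, off=0): starts [31, 44, 139] → cuts [31, 44, 139]

Pooled cuts: [8, 12, 31, 39, 44, 51, 57, 69, 75, 87, 99, 105, 121, 128, 133, 139, 153, 156, 171]

Fragments:
  [0,8): 8 bp
  [8,12): 4 bp
  [12,31): 19 bp
  [31,39): 8 bp
  [39,44): 5 bp
  [44,51): 7 bp
  [51,57): 6 bp
  [57,69): 12 bp
  [69,75): 6 bp
  [75,87): 12 bp
  [87,99): 12 bp
  [99,105): 6 bp
  [105,121): 16 bp
  [121,128): 7 bp
  [128,133): 5 bp
  [133,139): 6 bp
  [139,153): 14 bp
  [153,156): 3 bp
  [156,171): 15 bp
  [171,175): 4 bp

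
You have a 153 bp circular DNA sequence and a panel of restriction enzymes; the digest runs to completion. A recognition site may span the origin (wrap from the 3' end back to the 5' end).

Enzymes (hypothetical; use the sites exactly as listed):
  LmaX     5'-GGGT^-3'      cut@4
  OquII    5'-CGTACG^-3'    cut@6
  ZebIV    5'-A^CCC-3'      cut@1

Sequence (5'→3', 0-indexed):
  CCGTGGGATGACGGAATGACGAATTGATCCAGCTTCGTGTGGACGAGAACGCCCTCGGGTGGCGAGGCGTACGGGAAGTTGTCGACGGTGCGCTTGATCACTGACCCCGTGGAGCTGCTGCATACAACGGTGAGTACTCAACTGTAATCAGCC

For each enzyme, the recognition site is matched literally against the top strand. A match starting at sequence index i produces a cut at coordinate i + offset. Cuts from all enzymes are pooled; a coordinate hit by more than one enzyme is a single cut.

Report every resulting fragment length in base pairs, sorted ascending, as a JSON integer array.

[13,31,109]

Scan for sites:
  LmaX (GGGT, off=4): starts [56] → cuts [60]
  OquII (CGTACG, off=6): starts [67] → cuts [73]
  ZebIV (ACCC, off=1): starts [103] → cuts [104]

All cut coordinates (distinct, sorted): [60, 73, 104]

Fragments:
  60→73: 13 bp
  73→104: 31 bp
  104→60 (wrap): 153-104+60 = 109 bp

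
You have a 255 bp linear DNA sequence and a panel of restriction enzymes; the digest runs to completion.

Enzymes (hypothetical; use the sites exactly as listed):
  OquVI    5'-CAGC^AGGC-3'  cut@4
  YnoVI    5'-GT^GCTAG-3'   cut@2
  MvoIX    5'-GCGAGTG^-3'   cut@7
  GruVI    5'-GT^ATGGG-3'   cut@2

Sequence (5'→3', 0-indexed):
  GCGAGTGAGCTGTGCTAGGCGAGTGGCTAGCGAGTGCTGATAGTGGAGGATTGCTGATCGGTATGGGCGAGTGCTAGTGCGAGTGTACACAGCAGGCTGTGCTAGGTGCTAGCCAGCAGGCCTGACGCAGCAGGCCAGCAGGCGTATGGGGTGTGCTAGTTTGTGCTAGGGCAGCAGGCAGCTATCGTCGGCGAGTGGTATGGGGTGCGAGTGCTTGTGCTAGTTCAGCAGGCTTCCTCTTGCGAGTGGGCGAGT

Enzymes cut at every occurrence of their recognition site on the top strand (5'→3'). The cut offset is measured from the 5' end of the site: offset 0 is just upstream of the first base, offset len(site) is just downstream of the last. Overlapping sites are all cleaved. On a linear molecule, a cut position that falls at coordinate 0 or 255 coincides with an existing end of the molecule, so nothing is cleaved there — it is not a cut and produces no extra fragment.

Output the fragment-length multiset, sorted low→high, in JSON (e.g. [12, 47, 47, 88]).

Scan for sites:
  OquVI CAGCAGGC/4: at [89, 113, 127, 135, 171, 225] ⇒ [93, 117, 131, 139, 175, 229]
  YnoVI GTGCTAG/2: at [11, 70, 98, 105, 152, 162, 216] ⇒ [13, 72, 100, 107, 154, 164, 218]
  MvoIX GCGAGTG/7: at [0, 18, 29, 66, 78, 190, 206, 241] ⇒ [7, 25, 36, 73, 85, 197, 213, 248]
  GruVI GTATGGG/2: at [60, 143, 197] ⇒ [62, 145, 199]

All cut coordinates (distinct, sorted): [7, 13, 25, 36, 62, 72, 73, 85, 93, 100, 107, 117, 131, 139, 145, 154, 164, 175, 197, 199, 213, 218, 229, 248]

Fragment lengths:
  [0,7): 7 bp
  [7,13): 6 bp
  [13,25): 12 bp
  [25,36): 11 bp
  [36,62): 26 bp
  [62,72): 10 bp
  [72,73): 1 bp
  [73,85): 12 bp
  [85,93): 8 bp
  [93,100): 7 bp
  [100,107): 7 bp
  [107,117): 10 bp
  [117,131): 14 bp
  [131,139): 8 bp
  [139,145): 6 bp
  [145,154): 9 bp
  [154,164): 10 bp
  [164,175): 11 bp
  [175,197): 22 bp
  [197,199): 2 bp
  [199,213): 14 bp
  [213,218): 5 bp
  [218,229): 11 bp
  [229,248): 19 bp
  [248,255): 7 bp

[1,2,5,6,6,7,7,7,7,8,8,9,10,10,10,11,11,11,12,12,14,14,19,22,26]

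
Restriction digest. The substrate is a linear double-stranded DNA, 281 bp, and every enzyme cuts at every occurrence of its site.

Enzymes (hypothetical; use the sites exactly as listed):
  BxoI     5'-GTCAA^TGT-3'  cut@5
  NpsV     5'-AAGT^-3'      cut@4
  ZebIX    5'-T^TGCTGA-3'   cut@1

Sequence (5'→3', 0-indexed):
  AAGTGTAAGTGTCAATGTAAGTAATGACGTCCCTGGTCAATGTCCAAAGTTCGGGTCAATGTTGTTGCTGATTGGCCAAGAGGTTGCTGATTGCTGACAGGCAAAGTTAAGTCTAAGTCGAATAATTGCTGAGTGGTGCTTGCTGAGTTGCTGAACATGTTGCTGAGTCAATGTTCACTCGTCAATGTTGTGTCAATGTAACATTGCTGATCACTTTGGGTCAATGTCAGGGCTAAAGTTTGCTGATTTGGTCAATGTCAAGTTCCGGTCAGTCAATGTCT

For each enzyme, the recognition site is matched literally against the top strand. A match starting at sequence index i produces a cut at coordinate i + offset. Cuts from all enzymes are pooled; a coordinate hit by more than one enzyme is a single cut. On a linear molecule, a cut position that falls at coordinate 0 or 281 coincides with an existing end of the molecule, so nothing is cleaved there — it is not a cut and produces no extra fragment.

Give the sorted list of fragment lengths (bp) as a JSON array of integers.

Scan for sites:
  BxoI GTCAATGT/5: at [10, 35, 54, 166, 180, 191, 219, 250, 271] ⇒ [15, 40, 59, 171, 185, 196, 224, 255, 276]
  NpsV AAGT/4: at [0, 6, 18, 46, 103, 108, 114, 235, 259] ⇒ [4, 10, 22, 50, 107, 112, 118, 239, 263]
  ZebIX TTGCTGA/1: at [64, 83, 90, 125, 139, 147, 159, 203, 239] ⇒ [65, 84, 91, 126, 140, 148, 160, 204, 240]

All cut coordinates (distinct, sorted): [4, 10, 15, 22, 40, 50, 59, 65, 84, 91, 107, 112, 118, 126, 140, 148, 160, 171, 185, 196, 204, 224, 239, 240, 255, 263, 276]

Fragment lengths:
  [0,4): 4 bp
  [4,10): 6 bp
  [10,15): 5 bp
  [15,22): 7 bp
  [22,40): 18 bp
  [40,50): 10 bp
  [50,59): 9 bp
  [59,65): 6 bp
  [65,84): 19 bp
  [84,91): 7 bp
  [91,107): 16 bp
  [107,112): 5 bp
  [112,118): 6 bp
  [118,126): 8 bp
  [126,140): 14 bp
  [140,148): 8 bp
  [148,160): 12 bp
  [160,171): 11 bp
  [171,185): 14 bp
  [185,196): 11 bp
  [196,204): 8 bp
  [204,224): 20 bp
  [224,239): 15 bp
  [239,240): 1 bp
  [240,255): 15 bp
  [255,263): 8 bp
  [263,276): 13 bp
  [276,281): 5 bp

[1,4,5,5,5,6,6,6,7,7,8,8,8,8,9,10,11,11,12,13,14,14,15,15,16,18,19,20]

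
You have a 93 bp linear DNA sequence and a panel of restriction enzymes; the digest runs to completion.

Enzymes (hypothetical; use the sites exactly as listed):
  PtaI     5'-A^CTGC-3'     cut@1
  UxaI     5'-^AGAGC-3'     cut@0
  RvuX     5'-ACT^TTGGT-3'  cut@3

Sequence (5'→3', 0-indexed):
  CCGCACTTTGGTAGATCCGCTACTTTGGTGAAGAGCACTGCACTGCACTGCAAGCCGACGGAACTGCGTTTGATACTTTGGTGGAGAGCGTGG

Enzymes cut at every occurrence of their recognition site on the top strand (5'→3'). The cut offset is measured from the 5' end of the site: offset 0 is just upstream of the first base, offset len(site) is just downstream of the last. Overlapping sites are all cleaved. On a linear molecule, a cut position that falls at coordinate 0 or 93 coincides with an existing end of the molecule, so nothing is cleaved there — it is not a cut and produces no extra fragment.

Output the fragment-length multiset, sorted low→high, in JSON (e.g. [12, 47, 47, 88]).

Site scan:
  PtaI ACTGC/1: at [36, 41, 46, 62] ⇒ [37, 42, 47, 63]
  UxaI AGAGC/0: at [31, 84] ⇒ [31, 84]
  RvuX ACTTTGGT/3: at [4, 21, 74] ⇒ [7, 24, 77]

All cut coordinates (distinct, sorted): [7, 24, 31, 37, 42, 47, 63, 77, 84]

Fragment lengths:
  [0,7): 7 bp
  [7,24): 17 bp
  [24,31): 7 bp
  [31,37): 6 bp
  [37,42): 5 bp
  [42,47): 5 bp
  [47,63): 16 bp
  [63,77): 14 bp
  [77,84): 7 bp
  [84,93): 9 bp

[5,5,6,7,7,7,9,14,16,17]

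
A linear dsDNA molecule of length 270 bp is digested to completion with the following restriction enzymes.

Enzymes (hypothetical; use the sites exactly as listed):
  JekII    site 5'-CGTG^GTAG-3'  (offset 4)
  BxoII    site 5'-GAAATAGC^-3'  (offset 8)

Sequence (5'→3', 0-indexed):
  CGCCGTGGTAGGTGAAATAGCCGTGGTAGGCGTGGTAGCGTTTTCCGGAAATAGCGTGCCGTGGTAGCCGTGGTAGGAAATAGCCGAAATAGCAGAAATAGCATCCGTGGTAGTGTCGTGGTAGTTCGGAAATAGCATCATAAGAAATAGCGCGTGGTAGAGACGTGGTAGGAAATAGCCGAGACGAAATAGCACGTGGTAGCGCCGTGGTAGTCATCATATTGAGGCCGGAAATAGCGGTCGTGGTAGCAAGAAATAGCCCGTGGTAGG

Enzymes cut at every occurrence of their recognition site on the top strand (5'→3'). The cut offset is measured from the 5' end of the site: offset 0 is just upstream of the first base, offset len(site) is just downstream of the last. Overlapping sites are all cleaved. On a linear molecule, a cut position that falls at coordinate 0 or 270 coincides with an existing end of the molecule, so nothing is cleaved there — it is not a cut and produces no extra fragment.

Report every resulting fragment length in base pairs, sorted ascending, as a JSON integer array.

Scan for sites:
  JekII CGTGGTAG/4: at [3, 21, 30, 59, 68, 105, 116, 152, 163, 194, 205, 241, 261] ⇒ [7, 25, 34, 63, 72, 109, 120, 156, 167, 198, 209, 245, 265]
  BxoII GAAATAGC/8: at [13, 47, 76, 85, 94, 128, 143, 171, 185, 230, 252] ⇒ [21, 55, 84, 93, 102, 136, 151, 179, 193, 238, 260]

All cut coordinates (distinct, sorted): [7, 21, 25, 34, 55, 63, 72, 84, 93, 102, 109, 120, 136, 151, 156, 167, 179, 193, 198, 209, 238, 245, 260, 265]

Fragment lengths:
  [0,7): 7 bp
  [7,21): 14 bp
  [21,25): 4 bp
  [25,34): 9 bp
  [34,55): 21 bp
  [55,63): 8 bp
  [63,72): 9 bp
  [72,84): 12 bp
  [84,93): 9 bp
  [93,102): 9 bp
  [102,109): 7 bp
  [109,120): 11 bp
  [120,136): 16 bp
  [136,151): 15 bp
  [151,156): 5 bp
  [156,167): 11 bp
  [167,179): 12 bp
  [179,193): 14 bp
  [193,198): 5 bp
  [198,209): 11 bp
  [209,238): 29 bp
  [238,245): 7 bp
  [245,260): 15 bp
  [260,265): 5 bp
  [265,270): 5 bp

[4,5,5,5,5,7,7,7,8,9,9,9,9,11,11,11,12,12,14,14,15,15,16,21,29]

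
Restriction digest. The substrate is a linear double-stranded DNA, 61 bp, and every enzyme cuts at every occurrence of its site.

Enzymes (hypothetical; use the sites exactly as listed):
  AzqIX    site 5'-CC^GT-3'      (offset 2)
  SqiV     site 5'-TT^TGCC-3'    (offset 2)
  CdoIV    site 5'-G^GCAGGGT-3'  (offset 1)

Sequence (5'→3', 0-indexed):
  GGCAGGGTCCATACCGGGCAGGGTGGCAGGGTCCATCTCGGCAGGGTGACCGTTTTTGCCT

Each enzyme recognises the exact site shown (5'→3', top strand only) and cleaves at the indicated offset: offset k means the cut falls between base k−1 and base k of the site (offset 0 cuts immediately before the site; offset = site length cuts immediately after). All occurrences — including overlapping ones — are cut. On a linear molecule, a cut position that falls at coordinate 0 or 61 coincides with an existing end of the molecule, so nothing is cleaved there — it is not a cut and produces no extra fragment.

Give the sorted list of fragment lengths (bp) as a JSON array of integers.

Scan for sites:
  AzqIX (CCGT, off=2): starts [49] → cuts [51]
  SqiV (TTTGCC, off=2): starts [54] → cuts [56]
  CdoIV (GGCAGGGT, off=1): starts [0, 16, 24, 39] → cuts [1, 17, 25, 40]

All cut coordinates (distinct, sorted): [1, 17, 25, 40, 51, 56]

Fragment lengths:
  [0,1): 1 bp
  [1,17): 16 bp
  [17,25): 8 bp
  [25,40): 15 bp
  [40,51): 11 bp
  [51,56): 5 bp
  [56,61): 5 bp

[1,5,5,8,11,15,16]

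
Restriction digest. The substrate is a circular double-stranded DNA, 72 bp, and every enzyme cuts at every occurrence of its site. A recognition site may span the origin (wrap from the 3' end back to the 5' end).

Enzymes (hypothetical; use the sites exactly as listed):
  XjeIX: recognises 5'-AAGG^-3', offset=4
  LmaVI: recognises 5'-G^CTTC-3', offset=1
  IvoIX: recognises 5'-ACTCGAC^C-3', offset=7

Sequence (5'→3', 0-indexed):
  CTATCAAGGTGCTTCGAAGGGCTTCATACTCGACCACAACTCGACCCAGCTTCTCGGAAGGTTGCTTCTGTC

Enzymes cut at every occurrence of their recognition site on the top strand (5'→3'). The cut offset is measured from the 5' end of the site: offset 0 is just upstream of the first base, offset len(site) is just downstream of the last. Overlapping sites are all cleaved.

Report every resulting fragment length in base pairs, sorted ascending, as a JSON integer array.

Scan for sites:
  XjeIX (AAGG, off=4): starts [5, 16, 57] → cuts [9, 20, 61]
  LmaVI (GCTTC, off=1): starts [10, 20, 48, 63] → cuts [11, 21, 49, 64]
  IvoIX (ACTCGACC, off=7): starts [27, 38] → cuts [34, 45]

All cut coordinates (distinct, sorted): [9, 11, 20, 21, 34, 45, 49, 61, 64]

Fragment lengths:
  9→11: 2 bp
  11→20: 9 bp
  20→21: 1 bp
  21→34: 13 bp
  34→45: 11 bp
  45→49: 4 bp
  49→61: 12 bp
  61→64: 3 bp
  64→9 (wrap): 72-64+9 = 17 bp

[1,2,3,4,9,11,12,13,17]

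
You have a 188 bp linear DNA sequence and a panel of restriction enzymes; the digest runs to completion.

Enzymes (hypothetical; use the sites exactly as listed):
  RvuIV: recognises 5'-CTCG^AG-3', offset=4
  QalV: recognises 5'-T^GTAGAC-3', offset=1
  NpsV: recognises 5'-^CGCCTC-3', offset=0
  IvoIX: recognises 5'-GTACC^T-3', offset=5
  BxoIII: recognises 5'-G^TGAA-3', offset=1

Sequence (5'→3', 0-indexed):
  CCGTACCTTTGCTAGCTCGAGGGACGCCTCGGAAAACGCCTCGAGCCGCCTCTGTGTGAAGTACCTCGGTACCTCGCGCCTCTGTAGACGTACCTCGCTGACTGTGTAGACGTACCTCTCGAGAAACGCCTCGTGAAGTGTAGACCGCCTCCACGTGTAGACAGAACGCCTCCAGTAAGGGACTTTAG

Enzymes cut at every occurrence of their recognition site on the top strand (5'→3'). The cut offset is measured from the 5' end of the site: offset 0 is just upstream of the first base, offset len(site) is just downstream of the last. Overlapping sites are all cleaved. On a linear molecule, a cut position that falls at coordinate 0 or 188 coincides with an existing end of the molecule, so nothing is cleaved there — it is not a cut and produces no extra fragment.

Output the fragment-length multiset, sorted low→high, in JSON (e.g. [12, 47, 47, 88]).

Site scan:
  RvuIV CTCGAG/4: at [15, 39, 117] ⇒ [19, 43, 121]
  QalV TGTAGAC/1: at [82, 104, 138, 155] ⇒ [83, 105, 139, 156]
  NpsV CGCCTC/0: at [24, 36, 46, 76, 126, 145, 166] ⇒ [24, 36, 46, 76, 126, 145, 166]
  IvoIX GTACCT/5: at [2, 60, 68, 89, 111] ⇒ [7, 65, 73, 94, 116]
  BxoIII GTGAA/1: at [55, 132] ⇒ [56, 133]

All cut coordinates (distinct, sorted): [7, 19, 24, 36, 43, 46, 56, 65, 73, 76, 83, 94, 105, 116, 121, 126, 133, 139, 145, 156, 166]

Fragment lengths:
  [0,7): 7 bp
  [7,19): 12 bp
  [19,24): 5 bp
  [24,36): 12 bp
  [36,43): 7 bp
  [43,46): 3 bp
  [46,56): 10 bp
  [56,65): 9 bp
  [65,73): 8 bp
  [73,76): 3 bp
  [76,83): 7 bp
  [83,94): 11 bp
  [94,105): 11 bp
  [105,116): 11 bp
  [116,121): 5 bp
  [121,126): 5 bp
  [126,133): 7 bp
  [133,139): 6 bp
  [139,145): 6 bp
  [145,156): 11 bp
  [156,166): 10 bp
  [166,188): 22 bp

[3,3,5,5,5,6,6,7,7,7,7,8,9,10,10,11,11,11,11,12,12,22]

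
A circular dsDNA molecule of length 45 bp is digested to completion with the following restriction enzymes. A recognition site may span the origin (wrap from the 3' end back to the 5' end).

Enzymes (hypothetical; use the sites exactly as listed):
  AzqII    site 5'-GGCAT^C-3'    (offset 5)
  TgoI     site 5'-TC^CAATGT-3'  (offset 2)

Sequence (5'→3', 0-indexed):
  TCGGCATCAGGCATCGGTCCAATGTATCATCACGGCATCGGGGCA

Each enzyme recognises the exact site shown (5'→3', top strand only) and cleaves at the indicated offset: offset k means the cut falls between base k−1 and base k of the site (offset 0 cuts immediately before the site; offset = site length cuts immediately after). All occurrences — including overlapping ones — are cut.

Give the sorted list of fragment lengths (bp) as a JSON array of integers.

Per-enzyme occurrences:
  AzqII GGCATC/5: at [2, 9, 33, 41] ⇒ [1, 7, 14, 38]
  TgoI TCCAATGT/2: at [17] ⇒ [19]

Pooled cuts: [1, 7, 14, 19, 38]

Fragment lengths:
  1→7: 6 bp
  7→14: 7 bp
  14→19: 5 bp
  19→38: 19 bp
  38→1 (wrap): 45-38+1 = 8 bp

[5,6,7,8,19]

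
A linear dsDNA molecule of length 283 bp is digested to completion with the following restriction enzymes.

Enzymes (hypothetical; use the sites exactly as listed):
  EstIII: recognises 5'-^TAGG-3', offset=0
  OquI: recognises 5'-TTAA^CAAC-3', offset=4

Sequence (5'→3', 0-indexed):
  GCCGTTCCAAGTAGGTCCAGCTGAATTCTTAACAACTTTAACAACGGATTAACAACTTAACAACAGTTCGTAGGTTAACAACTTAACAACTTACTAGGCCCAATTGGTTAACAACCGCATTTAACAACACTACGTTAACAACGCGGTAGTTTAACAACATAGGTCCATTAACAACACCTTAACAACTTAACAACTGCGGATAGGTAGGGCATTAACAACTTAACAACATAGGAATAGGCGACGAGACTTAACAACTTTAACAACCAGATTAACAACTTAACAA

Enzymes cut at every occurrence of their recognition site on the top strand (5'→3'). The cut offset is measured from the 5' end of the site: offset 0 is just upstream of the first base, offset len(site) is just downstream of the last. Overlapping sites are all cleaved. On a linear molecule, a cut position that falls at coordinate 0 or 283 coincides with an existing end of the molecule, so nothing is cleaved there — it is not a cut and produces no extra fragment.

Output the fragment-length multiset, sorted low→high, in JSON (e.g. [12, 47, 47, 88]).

[4,5,5,6,8,8,8,8,8,8,9,9,10,10,11,11,11,11,11,12,12,13,14,16,17,17,21]

Site scan:
  EstIII TAGG/0: at [11, 70, 94, 159, 200, 204, 228, 234] ⇒ [11, 70, 94, 159, 200, 204, 228, 234]
  OquI TTAACAAC/4: at [28, 37, 48, 56, 74, 82, 107, 120, 134, 150, 167, 178, 186, 211, 219, 247, 256, 268] ⇒ [32, 41, 52, 60, 78, 86, 111, 124, 138, 154, 171, 182, 190, 215, 223, 251, 260, 272]

Pooled cuts: [11, 32, 41, 52, 60, 70, 78, 86, 94, 111, 124, 138, 154, 159, 171, 182, 190, 200, 204, 215, 223, 228, 234, 251, 260, 272]

Fragment lengths:
  [0,11): 11 bp
  [11,32): 21 bp
  [32,41): 9 bp
  [41,52): 11 bp
  [52,60): 8 bp
  [60,70): 10 bp
  [70,78): 8 bp
  [78,86): 8 bp
  [86,94): 8 bp
  [94,111): 17 bp
  [111,124): 13 bp
  [124,138): 14 bp
  [138,154): 16 bp
  [154,159): 5 bp
  [159,171): 12 bp
  [171,182): 11 bp
  [182,190): 8 bp
  [190,200): 10 bp
  [200,204): 4 bp
  [204,215): 11 bp
  [215,223): 8 bp
  [223,228): 5 bp
  [228,234): 6 bp
  [234,251): 17 bp
  [251,260): 9 bp
  [260,272): 12 bp
  [272,283): 11 bp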